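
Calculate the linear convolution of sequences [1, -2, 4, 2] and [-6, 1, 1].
y[0] = 1×-6 = -6; y[1] = 1×1 + -2×-6 = 13; y[2] = 1×1 + -2×1 + 4×-6 = -25; y[3] = -2×1 + 4×1 + 2×-6 = -10; y[4] = 4×1 + 2×1 = 6; y[5] = 2×1 = 2

[-6, 13, -25, -10, 6, 2]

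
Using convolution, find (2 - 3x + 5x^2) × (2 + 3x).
Ascending coefficients: a = [2, -3, 5], b = [2, 3]. c[0] = 2×2 = 4; c[1] = 2×3 + -3×2 = 0; c[2] = -3×3 + 5×2 = 1; c[3] = 5×3 = 15. Result coefficients: [4, 0, 1, 15] → 4 + x^2 + 15x^3

4 + x^2 + 15x^3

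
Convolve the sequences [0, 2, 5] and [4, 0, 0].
y[0] = 0×4 = 0; y[1] = 0×0 + 2×4 = 8; y[2] = 0×0 + 2×0 + 5×4 = 20; y[3] = 2×0 + 5×0 = 0; y[4] = 5×0 = 0

[0, 8, 20, 0, 0]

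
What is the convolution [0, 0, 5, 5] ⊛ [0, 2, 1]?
y[0] = 0×0 = 0; y[1] = 0×2 + 0×0 = 0; y[2] = 0×1 + 0×2 + 5×0 = 0; y[3] = 0×1 + 5×2 + 5×0 = 10; y[4] = 5×1 + 5×2 = 15; y[5] = 5×1 = 5

[0, 0, 0, 10, 15, 5]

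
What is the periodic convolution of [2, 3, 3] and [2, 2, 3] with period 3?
Use y[k] = Σ_j f[j]·g[(k-j) mod 3]. y[0] = 2×2 + 3×3 + 3×2 = 19; y[1] = 2×2 + 3×2 + 3×3 = 19; y[2] = 2×3 + 3×2 + 3×2 = 18. Result: [19, 19, 18]

[19, 19, 18]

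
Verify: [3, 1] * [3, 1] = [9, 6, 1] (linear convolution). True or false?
Recompute linear convolution of [3, 1] and [3, 1]: y[0] = 3×3 = 9; y[1] = 3×1 + 1×3 = 6; y[2] = 1×1 = 1 → [9, 6, 1]. Given [9, 6, 1] matches, so answer: Yes

Yes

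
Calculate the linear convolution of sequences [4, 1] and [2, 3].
y[0] = 4×2 = 8; y[1] = 4×3 + 1×2 = 14; y[2] = 1×3 = 3

[8, 14, 3]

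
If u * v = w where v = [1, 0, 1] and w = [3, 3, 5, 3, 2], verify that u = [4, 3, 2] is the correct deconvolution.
Forward-compute [4, 3, 2] * [1, 0, 1]: w[0] = 4×1 = 4; w[1] = 4×0 + 3×1 = 3; w[2] = 4×1 + 3×0 + 2×1 = 6; w[3] = 3×1 + 2×0 = 3; w[4] = 2×1 = 2 → [4, 3, 6, 3, 2]. Does not match given w = [3, 3, 5, 3, 2].

Not verified. [4, 3, 2] * [1, 0, 1] = [4, 3, 6, 3, 2], which differs from [3, 3, 5, 3, 2] at index 0.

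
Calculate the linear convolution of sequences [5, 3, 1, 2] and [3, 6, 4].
y[0] = 5×3 = 15; y[1] = 5×6 + 3×3 = 39; y[2] = 5×4 + 3×6 + 1×3 = 41; y[3] = 3×4 + 1×6 + 2×3 = 24; y[4] = 1×4 + 2×6 = 16; y[5] = 2×4 = 8

[15, 39, 41, 24, 16, 8]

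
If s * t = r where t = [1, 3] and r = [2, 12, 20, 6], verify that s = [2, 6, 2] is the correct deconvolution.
Forward-compute [2, 6, 2] * [1, 3]: r[0] = 2×1 = 2; r[1] = 2×3 + 6×1 = 12; r[2] = 6×3 + 2×1 = 20; r[3] = 2×3 = 6 → [2, 12, 20, 6]. Matches given r = [2, 12, 20, 6], so verified.

Verified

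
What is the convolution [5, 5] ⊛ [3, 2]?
y[0] = 5×3 = 15; y[1] = 5×2 + 5×3 = 25; y[2] = 5×2 = 10

[15, 25, 10]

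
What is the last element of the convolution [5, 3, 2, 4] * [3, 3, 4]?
Use y[k] = Σ_i a[i]·b[k-i] at k=5. y[5] = 4×4 = 16

16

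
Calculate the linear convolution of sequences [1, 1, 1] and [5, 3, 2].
y[0] = 1×5 = 5; y[1] = 1×3 + 1×5 = 8; y[2] = 1×2 + 1×3 + 1×5 = 10; y[3] = 1×2 + 1×3 = 5; y[4] = 1×2 = 2

[5, 8, 10, 5, 2]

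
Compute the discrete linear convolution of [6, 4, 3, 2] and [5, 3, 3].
y[0] = 6×5 = 30; y[1] = 6×3 + 4×5 = 38; y[2] = 6×3 + 4×3 + 3×5 = 45; y[3] = 4×3 + 3×3 + 2×5 = 31; y[4] = 3×3 + 2×3 = 15; y[5] = 2×3 = 6

[30, 38, 45, 31, 15, 6]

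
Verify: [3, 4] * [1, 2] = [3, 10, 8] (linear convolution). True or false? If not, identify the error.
Recompute linear convolution of [3, 4] and [1, 2]: y[0] = 3×1 = 3; y[1] = 3×2 + 4×1 = 10; y[2] = 4×2 = 8 → [3, 10, 8]. Given [3, 10, 8] matches, so answer: Yes

Yes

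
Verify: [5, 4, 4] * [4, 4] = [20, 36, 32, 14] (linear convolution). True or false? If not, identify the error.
Recompute linear convolution of [5, 4, 4] and [4, 4]: y[0] = 5×4 = 20; y[1] = 5×4 + 4×4 = 36; y[2] = 4×4 + 4×4 = 32; y[3] = 4×4 = 16 → [20, 36, 32, 16]. Compare to given [20, 36, 32, 14]: they differ at index 3: given 14, correct 16, so answer: No

No. Error at index 3: given 14, correct 16.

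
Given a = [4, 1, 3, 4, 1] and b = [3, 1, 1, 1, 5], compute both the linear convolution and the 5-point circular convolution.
Linear: y_lin[0] = 4×3 = 12; y_lin[1] = 4×1 + 1×3 = 7; y_lin[2] = 4×1 + 1×1 + 3×3 = 14; y_lin[3] = 4×1 + 1×1 + 3×1 + 4×3 = 20; y_lin[4] = 4×5 + 1×1 + 3×1 + 4×1 + 1×3 = 31; y_lin[5] = 1×5 + 3×1 + 4×1 + 1×1 = 13; y_lin[6] = 3×5 + 4×1 + 1×1 = 20; y_lin[7] = 4×5 + 1×1 = 21; y_lin[8] = 1×5 = 5 → [12, 7, 14, 20, 31, 13, 20, 21, 5]. Circular (length 5): y[0] = 4×3 + 1×5 + 3×1 + 4×1 + 1×1 = 25; y[1] = 4×1 + 1×3 + 3×5 + 4×1 + 1×1 = 27; y[2] = 4×1 + 1×1 + 3×3 + 4×5 + 1×1 = 35; y[3] = 4×1 + 1×1 + 3×1 + 4×3 + 1×5 = 25; y[4] = 4×5 + 1×1 + 3×1 + 4×1 + 1×3 = 31 → [25, 27, 35, 25, 31]

Linear: [12, 7, 14, 20, 31, 13, 20, 21, 5], Circular: [25, 27, 35, 25, 31]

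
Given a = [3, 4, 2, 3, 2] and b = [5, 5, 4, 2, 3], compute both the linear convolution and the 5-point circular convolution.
Linear: y_lin[0] = 3×5 = 15; y_lin[1] = 3×5 + 4×5 = 35; y_lin[2] = 3×4 + 4×5 + 2×5 = 42; y_lin[3] = 3×2 + 4×4 + 2×5 + 3×5 = 47; y_lin[4] = 3×3 + 4×2 + 2×4 + 3×5 + 2×5 = 50; y_lin[5] = 4×3 + 2×2 + 3×4 + 2×5 = 38; y_lin[6] = 2×3 + 3×2 + 2×4 = 20; y_lin[7] = 3×3 + 2×2 = 13; y_lin[8] = 2×3 = 6 → [15, 35, 42, 47, 50, 38, 20, 13, 6]. Circular (length 5): y[0] = 3×5 + 4×3 + 2×2 + 3×4 + 2×5 = 53; y[1] = 3×5 + 4×5 + 2×3 + 3×2 + 2×4 = 55; y[2] = 3×4 + 4×5 + 2×5 + 3×3 + 2×2 = 55; y[3] = 3×2 + 4×4 + 2×5 + 3×5 + 2×3 = 53; y[4] = 3×3 + 4×2 + 2×4 + 3×5 + 2×5 = 50 → [53, 55, 55, 53, 50]

Linear: [15, 35, 42, 47, 50, 38, 20, 13, 6], Circular: [53, 55, 55, 53, 50]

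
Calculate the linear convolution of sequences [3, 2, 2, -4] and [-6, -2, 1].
y[0] = 3×-6 = -18; y[1] = 3×-2 + 2×-6 = -18; y[2] = 3×1 + 2×-2 + 2×-6 = -13; y[3] = 2×1 + 2×-2 + -4×-6 = 22; y[4] = 2×1 + -4×-2 = 10; y[5] = -4×1 = -4

[-18, -18, -13, 22, 10, -4]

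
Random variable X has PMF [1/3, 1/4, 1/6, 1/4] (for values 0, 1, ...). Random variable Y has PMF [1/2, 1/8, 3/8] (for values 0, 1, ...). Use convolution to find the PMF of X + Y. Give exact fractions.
P(X+Y=k) = Σ_i P(X=i)·P(Y=k-i) — a convolution of [1/3, 1/4, 1/6, 1/4] and [1/2, 1/8, 3/8]. P(X+Y=0) = (1/3)×(1/2) = 1/6; P(X+Y=1) = (1/3)×(1/8) + (1/4)×(1/2) = 1/24 + 1/8 = 1/6; P(X+Y=2) = (1/3)×(3/8) + (1/4)×(1/8) + (1/6)×(1/2) = 1/8 + 1/32 + 1/12 = 23/96; P(X+Y=3) = (1/4)×(3/8) + (1/6)×(1/8) + (1/4)×(1/2) = 3/32 + 1/48 + 1/8 = 23/96; P(X+Y=4) = (1/6)×(3/8) + (1/4)×(1/8) = 1/16 + 1/32 = 3/32; P(X+Y=5) = (1/4)×(3/8) = 3/32. PMF: [1/6, 1/6, 23/96, 23/96, 3/32, 3/32] (sums to 1 ✓)

[1/6, 1/6, 23/96, 23/96, 3/32, 3/32]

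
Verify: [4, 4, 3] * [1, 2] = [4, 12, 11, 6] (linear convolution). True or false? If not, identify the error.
Recompute linear convolution of [4, 4, 3] and [1, 2]: y[0] = 4×1 = 4; y[1] = 4×2 + 4×1 = 12; y[2] = 4×2 + 3×1 = 11; y[3] = 3×2 = 6 → [4, 12, 11, 6]. Given [4, 12, 11, 6] matches, so answer: Yes

Yes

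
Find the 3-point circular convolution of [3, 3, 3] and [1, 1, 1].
Use y[k] = Σ_j s[j]·t[(k-j) mod 3]. y[0] = 3×1 + 3×1 + 3×1 = 9; y[1] = 3×1 + 3×1 + 3×1 = 9; y[2] = 3×1 + 3×1 + 3×1 = 9. Result: [9, 9, 9]

[9, 9, 9]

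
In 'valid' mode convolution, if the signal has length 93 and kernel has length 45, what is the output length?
'Valid' mode counts only positions where the kernel fully overlaps the signal: m - n + 1 = 93 - 45 + 1 = 49

49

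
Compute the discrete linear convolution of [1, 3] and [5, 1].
y[0] = 1×5 = 5; y[1] = 1×1 + 3×5 = 16; y[2] = 3×1 = 3

[5, 16, 3]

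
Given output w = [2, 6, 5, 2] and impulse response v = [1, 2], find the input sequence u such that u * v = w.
Deconvolve w=[2, 6, 5, 2] by v=[1, 2]. Since v[0]=1, solve forward: u[0] = w[0] / 1 = 2; u[1] = (w[1] - 2×2) / 1 = 2; u[2] = (w[2] - 2×2) / 1 = 1. So u = [2, 2, 1]. Check by forward convolution: w[0] = 2×1 = 2; w[1] = 2×2 + 2×1 = 6; w[2] = 2×2 + 1×1 = 5; w[3] = 1×2 = 2

[2, 2, 1]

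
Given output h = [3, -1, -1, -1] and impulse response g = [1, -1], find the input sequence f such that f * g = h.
Deconvolve h=[3, -1, -1, -1] by g=[1, -1]. Since g[0]=1, solve forward: f[0] = h[0] / 1 = 3; f[1] = (h[1] - 3×-1) / 1 = 2; f[2] = (h[2] - 2×-1) / 1 = 1. So f = [3, 2, 1]. Check by forward convolution: h[0] = 3×1 = 3; h[1] = 3×-1 + 2×1 = -1; h[2] = 2×-1 + 1×1 = -1; h[3] = 1×-1 = -1

[3, 2, 1]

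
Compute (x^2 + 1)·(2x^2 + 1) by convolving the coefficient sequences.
Ascending coefficients: a = [1, 0, 1], b = [1, 0, 2]. c[0] = 1×1 = 1; c[1] = 1×0 + 0×1 = 0; c[2] = 1×2 + 0×0 + 1×1 = 3; c[3] = 0×2 + 1×0 = 0; c[4] = 1×2 = 2. Result coefficients: [1, 0, 3, 0, 2] → 2x^4 + 3x^2 + 1

2x^4 + 3x^2 + 1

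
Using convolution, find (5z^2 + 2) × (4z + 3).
Ascending coefficients: a = [2, 0, 5], b = [3, 4]. c[0] = 2×3 = 6; c[1] = 2×4 + 0×3 = 8; c[2] = 0×4 + 5×3 = 15; c[3] = 5×4 = 20. Result coefficients: [6, 8, 15, 20] → 20z^3 + 15z^2 + 8z + 6

20z^3 + 15z^2 + 8z + 6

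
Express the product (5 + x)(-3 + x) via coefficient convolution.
Ascending coefficients: a = [5, 1], b = [-3, 1]. c[0] = 5×-3 = -15; c[1] = 5×1 + 1×-3 = 2; c[2] = 1×1 = 1. Result coefficients: [-15, 2, 1] → -15 + 2x + x^2

-15 + 2x + x^2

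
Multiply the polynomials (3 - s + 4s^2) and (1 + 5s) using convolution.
Ascending coefficients: a = [3, -1, 4], b = [1, 5]. c[0] = 3×1 = 3; c[1] = 3×5 + -1×1 = 14; c[2] = -1×5 + 4×1 = -1; c[3] = 4×5 = 20. Result coefficients: [3, 14, -1, 20] → 3 + 14s - s^2 + 20s^3

3 + 14s - s^2 + 20s^3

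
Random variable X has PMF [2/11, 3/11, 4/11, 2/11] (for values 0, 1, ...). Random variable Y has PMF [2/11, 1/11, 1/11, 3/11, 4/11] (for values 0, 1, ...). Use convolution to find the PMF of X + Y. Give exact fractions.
P(X+Y=k) = Σ_i P(X=i)·P(Y=k-i) — a convolution of [2/11, 3/11, 4/11, 2/11] and [2/11, 1/11, 1/11, 3/11, 4/11]. P(X+Y=0) = (2/11)×(2/11) = 4/121; P(X+Y=1) = (2/11)×(1/11) + (3/11)×(2/11) = 2/121 + 6/121 = 8/121; P(X+Y=2) = (2/11)×(1/11) + (3/11)×(1/11) + (4/11)×(2/11) = 2/121 + 3/121 + 8/121 = 13/121; P(X+Y=3) = (2/11)×(3/11) + (3/11)×(1/11) + (4/11)×(1/11) + (2/11)×(2/11) = 6/121 + 3/121 + 4/121 + 4/121 = 17/121; P(X+Y=4) = (2/11)×(4/11) + (3/11)×(3/11) + (4/11)×(1/11) + (2/11)×(1/11) = 8/121 + 9/121 + 4/121 + 2/121 = 23/121; P(X+Y=5) = (3/11)×(4/11) + (4/11)×(3/11) + (2/11)×(1/11) = 12/121 + 12/121 + 2/121 = 26/121; P(X+Y=6) = (4/11)×(4/11) + (2/11)×(3/11) = 16/121 + 6/121 = 2/11; P(X+Y=7) = (2/11)×(4/11) = 8/121. PMF: [4/121, 8/121, 13/121, 17/121, 23/121, 26/121, 2/11, 8/121] (sums to 1 ✓)

[4/121, 8/121, 13/121, 17/121, 23/121, 26/121, 2/11, 8/121]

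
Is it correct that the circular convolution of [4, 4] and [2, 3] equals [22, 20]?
Recompute circular convolution of [4, 4] and [2, 3]: y[0] = 4×2 + 4×3 = 20; y[1] = 4×3 + 4×2 = 20 → [20, 20]. Compare to given [22, 20]: they differ at index 0: given 22, correct 20, so answer: No

No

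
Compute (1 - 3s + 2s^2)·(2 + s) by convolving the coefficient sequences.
Ascending coefficients: a = [1, -3, 2], b = [2, 1]. c[0] = 1×2 = 2; c[1] = 1×1 + -3×2 = -5; c[2] = -3×1 + 2×2 = 1; c[3] = 2×1 = 2. Result coefficients: [2, -5, 1, 2] → 2 - 5s + s^2 + 2s^3

2 - 5s + s^2 + 2s^3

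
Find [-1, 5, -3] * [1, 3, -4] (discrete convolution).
y[0] = -1×1 = -1; y[1] = -1×3 + 5×1 = 2; y[2] = -1×-4 + 5×3 + -3×1 = 16; y[3] = 5×-4 + -3×3 = -29; y[4] = -3×-4 = 12

[-1, 2, 16, -29, 12]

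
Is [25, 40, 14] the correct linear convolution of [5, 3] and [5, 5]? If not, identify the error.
Recompute linear convolution of [5, 3] and [5, 5]: y[0] = 5×5 = 25; y[1] = 5×5 + 3×5 = 40; y[2] = 3×5 = 15 → [25, 40, 15]. Compare to given [25, 40, 14]: they differ at index 2: given 14, correct 15, so answer: No

No. Error at index 2: given 14, correct 15.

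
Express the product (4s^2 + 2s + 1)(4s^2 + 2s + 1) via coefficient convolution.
Ascending coefficients: a = [1, 2, 4], b = [1, 2, 4]. c[0] = 1×1 = 1; c[1] = 1×2 + 2×1 = 4; c[2] = 1×4 + 2×2 + 4×1 = 12; c[3] = 2×4 + 4×2 = 16; c[4] = 4×4 = 16. Result coefficients: [1, 4, 12, 16, 16] → 16s^4 + 16s^3 + 12s^2 + 4s + 1

16s^4 + 16s^3 + 12s^2 + 4s + 1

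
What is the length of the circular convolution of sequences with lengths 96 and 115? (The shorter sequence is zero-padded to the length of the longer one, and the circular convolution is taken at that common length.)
Circular convolution (zero-padding the shorter input) has length max(m, n) = max(96, 115) = 115

115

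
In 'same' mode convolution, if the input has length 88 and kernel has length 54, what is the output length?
'Same' mode returns an output with the same length as the input: 88

88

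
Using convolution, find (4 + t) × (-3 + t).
Ascending coefficients: a = [4, 1], b = [-3, 1]. c[0] = 4×-3 = -12; c[1] = 4×1 + 1×-3 = 1; c[2] = 1×1 = 1. Result coefficients: [-12, 1, 1] → -12 + t + t^2

-12 + t + t^2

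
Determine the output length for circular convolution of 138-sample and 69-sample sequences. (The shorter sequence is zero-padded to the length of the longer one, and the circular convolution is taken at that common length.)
Circular convolution (zero-padding the shorter input) has length max(m, n) = max(138, 69) = 138

138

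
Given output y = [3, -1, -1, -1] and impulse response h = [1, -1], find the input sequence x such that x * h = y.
Deconvolve y=[3, -1, -1, -1] by h=[1, -1]. Since h[0]=1, solve forward: x[0] = y[0] / 1 = 3; x[1] = (y[1] - 3×-1) / 1 = 2; x[2] = (y[2] - 2×-1) / 1 = 1. So x = [3, 2, 1]. Check by forward convolution: y[0] = 3×1 = 3; y[1] = 3×-1 + 2×1 = -1; y[2] = 2×-1 + 1×1 = -1; y[3] = 1×-1 = -1

[3, 2, 1]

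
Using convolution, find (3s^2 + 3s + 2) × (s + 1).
Ascending coefficients: a = [2, 3, 3], b = [1, 1]. c[0] = 2×1 = 2; c[1] = 2×1 + 3×1 = 5; c[2] = 3×1 + 3×1 = 6; c[3] = 3×1 = 3. Result coefficients: [2, 5, 6, 3] → 3s^3 + 6s^2 + 5s + 2

3s^3 + 6s^2 + 5s + 2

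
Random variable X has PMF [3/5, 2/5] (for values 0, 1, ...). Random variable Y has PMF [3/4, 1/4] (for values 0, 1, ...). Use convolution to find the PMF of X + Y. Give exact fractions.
P(X+Y=k) = Σ_i P(X=i)·P(Y=k-i) — a convolution of [3/5, 2/5] and [3/4, 1/4]. P(X+Y=0) = (3/5)×(3/4) = 9/20; P(X+Y=1) = (3/5)×(1/4) + (2/5)×(3/4) = 3/20 + 3/10 = 9/20; P(X+Y=2) = (2/5)×(1/4) = 1/10. PMF: [9/20, 9/20, 1/10] (sums to 1 ✓)

[9/20, 9/20, 1/10]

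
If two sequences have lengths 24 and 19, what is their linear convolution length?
Linear/full convolution length: m + n - 1 = 24 + 19 - 1 = 42

42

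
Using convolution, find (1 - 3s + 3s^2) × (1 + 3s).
Ascending coefficients: a = [1, -3, 3], b = [1, 3]. c[0] = 1×1 = 1; c[1] = 1×3 + -3×1 = 0; c[2] = -3×3 + 3×1 = -6; c[3] = 3×3 = 9. Result coefficients: [1, 0, -6, 9] → 1 - 6s^2 + 9s^3

1 - 6s^2 + 9s^3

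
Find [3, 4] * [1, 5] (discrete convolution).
y[0] = 3×1 = 3; y[1] = 3×5 + 4×1 = 19; y[2] = 4×5 = 20

[3, 19, 20]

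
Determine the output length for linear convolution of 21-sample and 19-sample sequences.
Linear/full convolution length: m + n - 1 = 21 + 19 - 1 = 39

39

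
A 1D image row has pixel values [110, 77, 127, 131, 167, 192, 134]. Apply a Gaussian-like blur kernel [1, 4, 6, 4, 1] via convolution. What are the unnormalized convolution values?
Convolve image row [110, 77, 127, 131, 167, 192, 134] with kernel [1, 4, 6, 4, 1]: y[0] = 110×1 = 110; y[1] = 110×4 + 77×1 = 517; y[2] = 110×6 + 77×4 + 127×1 = 1095; y[3] = 110×4 + 77×6 + 127×4 + 131×1 = 1541; y[4] = 110×1 + 77×4 + 127×6 + 131×4 + 167×1 = 1871; y[5] = 77×1 + 127×4 + 131×6 + 167×4 + 192×1 = 2231; y[6] = 127×1 + 131×4 + 167×6 + 192×4 + 134×1 = 2555; y[7] = 131×1 + 167×4 + 192×6 + 134×4 = 2487; y[8] = 167×1 + 192×4 + 134×6 = 1739; y[9] = 192×1 + 134×4 = 728; y[10] = 134×1 = 134 → [110, 517, 1095, 1541, 1871, 2231, 2555, 2487, 1739, 728, 134]. Normalization factor = sum(kernel) = 16.

[110, 517, 1095, 1541, 1871, 2231, 2555, 2487, 1739, 728, 134]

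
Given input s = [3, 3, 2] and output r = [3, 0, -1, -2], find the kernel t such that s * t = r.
Output length 4 = len(s) + len(t) - 1 ⇒ len(t) = 2. Solve t forward using t[k] = (r[k] - Σ_{i≥1} s[i]·t[k-i]) / s[0]: t[0] = r[0] / s[0] = 3 / 3 = 1; t[1] = (r[1] - 3×1) / s[0] = (0 - 3×1) / 3 = -1. So t = [1, -1]. Forward-check [3, 3, 2] * [1, -1]: r[0] = 3×1 = 3; r[1] = 3×-1 + 3×1 = 0; r[2] = 3×-1 + 2×1 = -1; r[3] = 2×-1 = -2 → [3, 0, -1, -2] ✓

[1, -1]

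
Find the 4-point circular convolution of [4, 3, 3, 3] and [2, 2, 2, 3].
Use y[k] = Σ_j a[j]·b[(k-j) mod 4]. y[0] = 4×2 + 3×3 + 3×2 + 3×2 = 29; y[1] = 4×2 + 3×2 + 3×3 + 3×2 = 29; y[2] = 4×2 + 3×2 + 3×2 + 3×3 = 29; y[3] = 4×3 + 3×2 + 3×2 + 3×2 = 30. Result: [29, 29, 29, 30]

[29, 29, 29, 30]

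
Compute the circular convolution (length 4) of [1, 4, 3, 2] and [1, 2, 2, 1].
Use y[k] = Σ_j s[j]·t[(k-j) mod 4]. y[0] = 1×1 + 4×1 + 3×2 + 2×2 = 15; y[1] = 1×2 + 4×1 + 3×1 + 2×2 = 13; y[2] = 1×2 + 4×2 + 3×1 + 2×1 = 15; y[3] = 1×1 + 4×2 + 3×2 + 2×1 = 17. Result: [15, 13, 15, 17]

[15, 13, 15, 17]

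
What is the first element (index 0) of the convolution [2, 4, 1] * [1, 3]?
Use y[k] = Σ_i a[i]·b[k-i] at k=0. y[0] = 2×1 = 2

2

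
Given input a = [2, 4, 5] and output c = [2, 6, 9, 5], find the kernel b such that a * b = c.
Output length 4 = len(a) + len(b) - 1 ⇒ len(b) = 2. Solve b forward using b[k] = (c[k] - Σ_{i≥1} a[i]·b[k-i]) / a[0]: b[0] = c[0] / a[0] = 2 / 2 = 1; b[1] = (c[1] - 4×1) / a[0] = (6 - 4×1) / 2 = 1. So b = [1, 1]. Forward-check [2, 4, 5] * [1, 1]: c[0] = 2×1 = 2; c[1] = 2×1 + 4×1 = 6; c[2] = 4×1 + 5×1 = 9; c[3] = 5×1 = 5 → [2, 6, 9, 5] ✓

[1, 1]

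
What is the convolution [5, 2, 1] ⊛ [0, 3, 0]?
y[0] = 5×0 = 0; y[1] = 5×3 + 2×0 = 15; y[2] = 5×0 + 2×3 + 1×0 = 6; y[3] = 2×0 + 1×3 = 3; y[4] = 1×0 = 0

[0, 15, 6, 3, 0]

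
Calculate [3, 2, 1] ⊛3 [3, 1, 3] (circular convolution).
Use y[k] = Σ_j x[j]·h[(k-j) mod 3]. y[0] = 3×3 + 2×3 + 1×1 = 16; y[1] = 3×1 + 2×3 + 1×3 = 12; y[2] = 3×3 + 2×1 + 1×3 = 14. Result: [16, 12, 14]

[16, 12, 14]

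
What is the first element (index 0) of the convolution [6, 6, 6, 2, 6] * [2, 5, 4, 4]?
Use y[k] = Σ_i a[i]·b[k-i] at k=0. y[0] = 6×2 = 12

12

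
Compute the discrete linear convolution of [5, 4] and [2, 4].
y[0] = 5×2 = 10; y[1] = 5×4 + 4×2 = 28; y[2] = 4×4 = 16

[10, 28, 16]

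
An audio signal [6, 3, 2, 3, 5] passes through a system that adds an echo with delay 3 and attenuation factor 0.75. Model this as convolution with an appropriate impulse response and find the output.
Direct-path + delayed-attenuated-path model → impulse response h = [1, 0, 0, 0.75] (1 at lag 0, 0.75 at lag 3). Output y[n] = x[n] + 0.75·x[n - 3] (with x[n] = 0 outside 0..4): y[0] = 6 + 0.75×0 = 6; y[1] = 3 + 0.75×0 = 3; y[2] = 2 + 0.75×0 = 2; y[3] = 3 + 0.75×6 = 7.5; y[4] = 5 + 0.75×3 = 7.25; y[5] = 0 + 0.75×2 = 1.5; y[6] = 0 + 0.75×3 = 2.25; y[7] = 0 + 0.75×5 = 3.75. So y = [6, 3, 2, 7.5, 7.25, 1.5, 2.25, 3.75]

[6, 3, 2, 7.5, 7.25, 1.5, 2.25, 3.75]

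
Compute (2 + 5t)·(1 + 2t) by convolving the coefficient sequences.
Ascending coefficients: a = [2, 5], b = [1, 2]. c[0] = 2×1 = 2; c[1] = 2×2 + 5×1 = 9; c[2] = 5×2 = 10. Result coefficients: [2, 9, 10] → 2 + 9t + 10t^2

2 + 9t + 10t^2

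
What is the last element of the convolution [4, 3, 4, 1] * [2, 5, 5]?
Use y[k] = Σ_i a[i]·b[k-i] at k=5. y[5] = 1×5 = 5

5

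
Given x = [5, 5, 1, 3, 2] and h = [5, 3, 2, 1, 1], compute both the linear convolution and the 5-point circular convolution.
Linear: y_lin[0] = 5×5 = 25; y_lin[1] = 5×3 + 5×5 = 40; y_lin[2] = 5×2 + 5×3 + 1×5 = 30; y_lin[3] = 5×1 + 5×2 + 1×3 + 3×5 = 33; y_lin[4] = 5×1 + 5×1 + 1×2 + 3×3 + 2×5 = 31; y_lin[5] = 5×1 + 1×1 + 3×2 + 2×3 = 18; y_lin[6] = 1×1 + 3×1 + 2×2 = 8; y_lin[7] = 3×1 + 2×1 = 5; y_lin[8] = 2×1 = 2 → [25, 40, 30, 33, 31, 18, 8, 5, 2]. Circular (length 5): y[0] = 5×5 + 5×1 + 1×1 + 3×2 + 2×3 = 43; y[1] = 5×3 + 5×5 + 1×1 + 3×1 + 2×2 = 48; y[2] = 5×2 + 5×3 + 1×5 + 3×1 + 2×1 = 35; y[3] = 5×1 + 5×2 + 1×3 + 3×5 + 2×1 = 35; y[4] = 5×1 + 5×1 + 1×2 + 3×3 + 2×5 = 31 → [43, 48, 35, 35, 31]

Linear: [25, 40, 30, 33, 31, 18, 8, 5, 2], Circular: [43, 48, 35, 35, 31]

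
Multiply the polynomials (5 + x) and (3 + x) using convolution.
Ascending coefficients: a = [5, 1], b = [3, 1]. c[0] = 5×3 = 15; c[1] = 5×1 + 1×3 = 8; c[2] = 1×1 = 1. Result coefficients: [15, 8, 1] → 15 + 8x + x^2

15 + 8x + x^2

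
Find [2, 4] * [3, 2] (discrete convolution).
y[0] = 2×3 = 6; y[1] = 2×2 + 4×3 = 16; y[2] = 4×2 = 8

[6, 16, 8]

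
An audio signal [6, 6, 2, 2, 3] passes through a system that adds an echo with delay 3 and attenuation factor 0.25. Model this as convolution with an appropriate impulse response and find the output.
Direct-path + delayed-attenuated-path model → impulse response h = [1, 0, 0, 0.25] (1 at lag 0, 0.25 at lag 3). Output y[n] = x[n] + 0.25·x[n - 3] (with x[n] = 0 outside 0..4): y[0] = 6 + 0.25×0 = 6; y[1] = 6 + 0.25×0 = 6; y[2] = 2 + 0.25×0 = 2; y[3] = 2 + 0.25×6 = 3.5; y[4] = 3 + 0.25×6 = 4.5; y[5] = 0 + 0.25×2 = 0.5; y[6] = 0 + 0.25×2 = 0.5; y[7] = 0 + 0.25×3 = 0.75. So y = [6, 6, 2, 3.5, 4.5, 0.5, 0.5, 0.75]

[6, 6, 2, 3.5, 4.5, 0.5, 0.5, 0.75]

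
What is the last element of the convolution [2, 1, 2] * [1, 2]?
Use y[k] = Σ_i a[i]·b[k-i] at k=3. y[3] = 2×2 = 4

4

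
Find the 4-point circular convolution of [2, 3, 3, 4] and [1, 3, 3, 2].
Use y[k] = Σ_j u[j]·v[(k-j) mod 4]. y[0] = 2×1 + 3×2 + 3×3 + 4×3 = 29; y[1] = 2×3 + 3×1 + 3×2 + 4×3 = 27; y[2] = 2×3 + 3×3 + 3×1 + 4×2 = 26; y[3] = 2×2 + 3×3 + 3×3 + 4×1 = 26. Result: [29, 27, 26, 26]

[29, 27, 26, 26]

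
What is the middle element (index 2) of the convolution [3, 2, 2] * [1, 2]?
Use y[k] = Σ_i a[i]·b[k-i] at k=2. y[2] = 2×2 + 2×1 = 6

6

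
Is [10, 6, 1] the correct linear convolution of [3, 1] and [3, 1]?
Recompute linear convolution of [3, 1] and [3, 1]: y[0] = 3×3 = 9; y[1] = 3×1 + 1×3 = 6; y[2] = 1×1 = 1 → [9, 6, 1]. Compare to given [10, 6, 1]: they differ at index 0: given 10, correct 9, so answer: No

No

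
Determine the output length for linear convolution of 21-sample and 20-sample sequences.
Linear/full convolution length: m + n - 1 = 21 + 20 - 1 = 40

40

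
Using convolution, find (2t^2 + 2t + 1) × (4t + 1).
Ascending coefficients: a = [1, 2, 2], b = [1, 4]. c[0] = 1×1 = 1; c[1] = 1×4 + 2×1 = 6; c[2] = 2×4 + 2×1 = 10; c[3] = 2×4 = 8. Result coefficients: [1, 6, 10, 8] → 8t^3 + 10t^2 + 6t + 1

8t^3 + 10t^2 + 6t + 1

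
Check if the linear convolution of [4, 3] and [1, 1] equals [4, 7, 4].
Recompute linear convolution of [4, 3] and [1, 1]: y[0] = 4×1 = 4; y[1] = 4×1 + 3×1 = 7; y[2] = 3×1 = 3 → [4, 7, 3]. Compare to given [4, 7, 4]: they differ at index 2: given 4, correct 3, so answer: No

No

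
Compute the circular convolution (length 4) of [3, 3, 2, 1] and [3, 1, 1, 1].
Use y[k] = Σ_j u[j]·v[(k-j) mod 4]. y[0] = 3×3 + 3×1 + 2×1 + 1×1 = 15; y[1] = 3×1 + 3×3 + 2×1 + 1×1 = 15; y[2] = 3×1 + 3×1 + 2×3 + 1×1 = 13; y[3] = 3×1 + 3×1 + 2×1 + 1×3 = 11. Result: [15, 15, 13, 11]

[15, 15, 13, 11]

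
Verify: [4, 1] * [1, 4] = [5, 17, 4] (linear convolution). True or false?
Recompute linear convolution of [4, 1] and [1, 4]: y[0] = 4×1 = 4; y[1] = 4×4 + 1×1 = 17; y[2] = 1×4 = 4 → [4, 17, 4]. Compare to given [5, 17, 4]: they differ at index 0: given 5, correct 4, so answer: No

No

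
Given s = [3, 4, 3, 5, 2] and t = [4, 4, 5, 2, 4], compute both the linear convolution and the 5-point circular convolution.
Linear: y_lin[0] = 3×4 = 12; y_lin[1] = 3×4 + 4×4 = 28; y_lin[2] = 3×5 + 4×4 + 3×4 = 43; y_lin[3] = 3×2 + 4×5 + 3×4 + 5×4 = 58; y_lin[4] = 3×4 + 4×2 + 3×5 + 5×4 + 2×4 = 63; y_lin[5] = 4×4 + 3×2 + 5×5 + 2×4 = 55; y_lin[6] = 3×4 + 5×2 + 2×5 = 32; y_lin[7] = 5×4 + 2×2 = 24; y_lin[8] = 2×4 = 8 → [12, 28, 43, 58, 63, 55, 32, 24, 8]. Circular (length 5): y[0] = 3×4 + 4×4 + 3×2 + 5×5 + 2×4 = 67; y[1] = 3×4 + 4×4 + 3×4 + 5×2 + 2×5 = 60; y[2] = 3×5 + 4×4 + 3×4 + 5×4 + 2×2 = 67; y[3] = 3×2 + 4×5 + 3×4 + 5×4 + 2×4 = 66; y[4] = 3×4 + 4×2 + 3×5 + 5×4 + 2×4 = 63 → [67, 60, 67, 66, 63]

Linear: [12, 28, 43, 58, 63, 55, 32, 24, 8], Circular: [67, 60, 67, 66, 63]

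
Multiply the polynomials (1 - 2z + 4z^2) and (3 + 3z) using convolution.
Ascending coefficients: a = [1, -2, 4], b = [3, 3]. c[0] = 1×3 = 3; c[1] = 1×3 + -2×3 = -3; c[2] = -2×3 + 4×3 = 6; c[3] = 4×3 = 12. Result coefficients: [3, -3, 6, 12] → 3 - 3z + 6z^2 + 12z^3

3 - 3z + 6z^2 + 12z^3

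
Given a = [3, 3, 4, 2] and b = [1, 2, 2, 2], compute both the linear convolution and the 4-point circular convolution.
Linear: y_lin[0] = 3×1 = 3; y_lin[1] = 3×2 + 3×1 = 9; y_lin[2] = 3×2 + 3×2 + 4×1 = 16; y_lin[3] = 3×2 + 3×2 + 4×2 + 2×1 = 22; y_lin[4] = 3×2 + 4×2 + 2×2 = 18; y_lin[5] = 4×2 + 2×2 = 12; y_lin[6] = 2×2 = 4 → [3, 9, 16, 22, 18, 12, 4]. Circular (length 4): y[0] = 3×1 + 3×2 + 4×2 + 2×2 = 21; y[1] = 3×2 + 3×1 + 4×2 + 2×2 = 21; y[2] = 3×2 + 3×2 + 4×1 + 2×2 = 20; y[3] = 3×2 + 3×2 + 4×2 + 2×1 = 22 → [21, 21, 20, 22]

Linear: [3, 9, 16, 22, 18, 12, 4], Circular: [21, 21, 20, 22]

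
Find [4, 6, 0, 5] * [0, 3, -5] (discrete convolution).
y[0] = 4×0 = 0; y[1] = 4×3 + 6×0 = 12; y[2] = 4×-5 + 6×3 + 0×0 = -2; y[3] = 6×-5 + 0×3 + 5×0 = -30; y[4] = 0×-5 + 5×3 = 15; y[5] = 5×-5 = -25

[0, 12, -2, -30, 15, -25]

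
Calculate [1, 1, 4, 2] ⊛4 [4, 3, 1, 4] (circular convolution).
Use y[k] = Σ_j a[j]·b[(k-j) mod 4]. y[0] = 1×4 + 1×4 + 4×1 + 2×3 = 18; y[1] = 1×3 + 1×4 + 4×4 + 2×1 = 25; y[2] = 1×1 + 1×3 + 4×4 + 2×4 = 28; y[3] = 1×4 + 1×1 + 4×3 + 2×4 = 25. Result: [18, 25, 28, 25]

[18, 25, 28, 25]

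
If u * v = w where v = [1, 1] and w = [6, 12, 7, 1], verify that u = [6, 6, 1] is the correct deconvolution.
Forward-compute [6, 6, 1] * [1, 1]: w[0] = 6×1 = 6; w[1] = 6×1 + 6×1 = 12; w[2] = 6×1 + 1×1 = 7; w[3] = 1×1 = 1 → [6, 12, 7, 1]. Matches given w = [6, 12, 7, 1], so verified.

Verified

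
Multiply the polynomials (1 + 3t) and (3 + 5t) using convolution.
Ascending coefficients: a = [1, 3], b = [3, 5]. c[0] = 1×3 = 3; c[1] = 1×5 + 3×3 = 14; c[2] = 3×5 = 15. Result coefficients: [3, 14, 15] → 3 + 14t + 15t^2

3 + 14t + 15t^2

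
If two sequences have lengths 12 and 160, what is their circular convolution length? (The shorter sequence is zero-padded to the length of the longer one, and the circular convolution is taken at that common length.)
Circular convolution (zero-padding the shorter input) has length max(m, n) = max(12, 160) = 160

160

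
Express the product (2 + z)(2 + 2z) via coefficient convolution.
Ascending coefficients: a = [2, 1], b = [2, 2]. c[0] = 2×2 = 4; c[1] = 2×2 + 1×2 = 6; c[2] = 1×2 = 2. Result coefficients: [4, 6, 2] → 4 + 6z + 2z^2

4 + 6z + 2z^2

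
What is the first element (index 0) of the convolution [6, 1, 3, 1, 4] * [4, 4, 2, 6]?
Use y[k] = Σ_i a[i]·b[k-i] at k=0. y[0] = 6×4 = 24

24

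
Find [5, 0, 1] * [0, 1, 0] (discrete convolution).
y[0] = 5×0 = 0; y[1] = 5×1 + 0×0 = 5; y[2] = 5×0 + 0×1 + 1×0 = 0; y[3] = 0×0 + 1×1 = 1; y[4] = 1×0 = 0

[0, 5, 0, 1, 0]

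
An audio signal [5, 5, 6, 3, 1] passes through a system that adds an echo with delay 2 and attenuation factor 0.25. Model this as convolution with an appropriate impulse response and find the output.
Direct-path + delayed-attenuated-path model → impulse response h = [1, 0, 0.25] (1 at lag 0, 0.25 at lag 2). Output y[n] = x[n] + 0.25·x[n - 2] (with x[n] = 0 outside 0..4): y[0] = 5 + 0.25×0 = 5; y[1] = 5 + 0.25×0 = 5; y[2] = 6 + 0.25×5 = 7.25; y[3] = 3 + 0.25×5 = 4.25; y[4] = 1 + 0.25×6 = 2.5; y[5] = 0 + 0.25×3 = 0.75; y[6] = 0 + 0.25×1 = 0.25. So y = [5, 5, 7.25, 4.25, 2.5, 0.75, 0.25]

[5, 5, 7.25, 4.25, 2.5, 0.75, 0.25]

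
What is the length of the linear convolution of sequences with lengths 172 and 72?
Linear/full convolution length: m + n - 1 = 172 + 72 - 1 = 243

243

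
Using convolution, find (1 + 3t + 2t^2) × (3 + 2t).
Ascending coefficients: a = [1, 3, 2], b = [3, 2]. c[0] = 1×3 = 3; c[1] = 1×2 + 3×3 = 11; c[2] = 3×2 + 2×3 = 12; c[3] = 2×2 = 4. Result coefficients: [3, 11, 12, 4] → 3 + 11t + 12t^2 + 4t^3

3 + 11t + 12t^2 + 4t^3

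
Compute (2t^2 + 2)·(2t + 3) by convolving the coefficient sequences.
Ascending coefficients: a = [2, 0, 2], b = [3, 2]. c[0] = 2×3 = 6; c[1] = 2×2 + 0×3 = 4; c[2] = 0×2 + 2×3 = 6; c[3] = 2×2 = 4. Result coefficients: [6, 4, 6, 4] → 4t^3 + 6t^2 + 4t + 6

4t^3 + 6t^2 + 4t + 6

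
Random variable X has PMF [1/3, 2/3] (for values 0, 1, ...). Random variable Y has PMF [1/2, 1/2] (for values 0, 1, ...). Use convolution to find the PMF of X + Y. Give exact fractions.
P(X+Y=k) = Σ_i P(X=i)·P(Y=k-i) — a convolution of [1/3, 2/3] and [1/2, 1/2]. P(X+Y=0) = (1/3)×(1/2) = 1/6; P(X+Y=1) = (1/3)×(1/2) + (2/3)×(1/2) = 1/6 + 1/3 = 1/2; P(X+Y=2) = (2/3)×(1/2) = 1/3. PMF: [1/6, 1/2, 1/3] (sums to 1 ✓)

[1/6, 1/2, 1/3]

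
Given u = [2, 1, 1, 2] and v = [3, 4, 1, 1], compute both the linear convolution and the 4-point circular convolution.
Linear: y_lin[0] = 2×3 = 6; y_lin[1] = 2×4 + 1×3 = 11; y_lin[2] = 2×1 + 1×4 + 1×3 = 9; y_lin[3] = 2×1 + 1×1 + 1×4 + 2×3 = 13; y_lin[4] = 1×1 + 1×1 + 2×4 = 10; y_lin[5] = 1×1 + 2×1 = 3; y_lin[6] = 2×1 = 2 → [6, 11, 9, 13, 10, 3, 2]. Circular (length 4): y[0] = 2×3 + 1×1 + 1×1 + 2×4 = 16; y[1] = 2×4 + 1×3 + 1×1 + 2×1 = 14; y[2] = 2×1 + 1×4 + 1×3 + 2×1 = 11; y[3] = 2×1 + 1×1 + 1×4 + 2×3 = 13 → [16, 14, 11, 13]

Linear: [6, 11, 9, 13, 10, 3, 2], Circular: [16, 14, 11, 13]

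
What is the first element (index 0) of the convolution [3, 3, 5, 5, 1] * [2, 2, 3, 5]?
Use y[k] = Σ_i a[i]·b[k-i] at k=0. y[0] = 3×2 = 6

6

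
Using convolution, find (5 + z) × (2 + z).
Ascending coefficients: a = [5, 1], b = [2, 1]. c[0] = 5×2 = 10; c[1] = 5×1 + 1×2 = 7; c[2] = 1×1 = 1. Result coefficients: [10, 7, 1] → 10 + 7z + z^2

10 + 7z + z^2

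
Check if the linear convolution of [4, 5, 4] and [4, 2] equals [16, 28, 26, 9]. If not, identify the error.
Recompute linear convolution of [4, 5, 4] and [4, 2]: y[0] = 4×4 = 16; y[1] = 4×2 + 5×4 = 28; y[2] = 5×2 + 4×4 = 26; y[3] = 4×2 = 8 → [16, 28, 26, 8]. Compare to given [16, 28, 26, 9]: they differ at index 3: given 9, correct 8, so answer: No

No. Error at index 3: given 9, correct 8.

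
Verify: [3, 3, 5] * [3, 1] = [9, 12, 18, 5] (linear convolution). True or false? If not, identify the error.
Recompute linear convolution of [3, 3, 5] and [3, 1]: y[0] = 3×3 = 9; y[1] = 3×1 + 3×3 = 12; y[2] = 3×1 + 5×3 = 18; y[3] = 5×1 = 5 → [9, 12, 18, 5]. Given [9, 12, 18, 5] matches, so answer: Yes

Yes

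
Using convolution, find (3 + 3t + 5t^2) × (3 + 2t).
Ascending coefficients: a = [3, 3, 5], b = [3, 2]. c[0] = 3×3 = 9; c[1] = 3×2 + 3×3 = 15; c[2] = 3×2 + 5×3 = 21; c[3] = 5×2 = 10. Result coefficients: [9, 15, 21, 10] → 9 + 15t + 21t^2 + 10t^3

9 + 15t + 21t^2 + 10t^3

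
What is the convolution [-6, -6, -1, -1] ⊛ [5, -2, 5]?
y[0] = -6×5 = -30; y[1] = -6×-2 + -6×5 = -18; y[2] = -6×5 + -6×-2 + -1×5 = -23; y[3] = -6×5 + -1×-2 + -1×5 = -33; y[4] = -1×5 + -1×-2 = -3; y[5] = -1×5 = -5

[-30, -18, -23, -33, -3, -5]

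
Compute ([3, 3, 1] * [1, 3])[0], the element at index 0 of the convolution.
Use y[k] = Σ_i a[i]·b[k-i] at k=0. y[0] = 3×1 = 3

3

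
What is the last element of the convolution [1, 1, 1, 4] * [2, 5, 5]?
Use y[k] = Σ_i a[i]·b[k-i] at k=5. y[5] = 4×5 = 20

20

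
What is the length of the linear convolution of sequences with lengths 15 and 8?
Linear/full convolution length: m + n - 1 = 15 + 8 - 1 = 22

22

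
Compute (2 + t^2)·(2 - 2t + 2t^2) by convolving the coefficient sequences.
Ascending coefficients: a = [2, 0, 1], b = [2, -2, 2]. c[0] = 2×2 = 4; c[1] = 2×-2 + 0×2 = -4; c[2] = 2×2 + 0×-2 + 1×2 = 6; c[3] = 0×2 + 1×-2 = -2; c[4] = 1×2 = 2. Result coefficients: [4, -4, 6, -2, 2] → 4 - 4t + 6t^2 - 2t^3 + 2t^4

4 - 4t + 6t^2 - 2t^3 + 2t^4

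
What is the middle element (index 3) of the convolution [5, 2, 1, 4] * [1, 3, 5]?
Use y[k] = Σ_i a[i]·b[k-i] at k=3. y[3] = 2×5 + 1×3 + 4×1 = 17

17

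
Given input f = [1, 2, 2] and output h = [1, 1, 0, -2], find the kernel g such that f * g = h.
Output length 4 = len(f) + len(g) - 1 ⇒ len(g) = 2. Solve g forward using g[k] = (h[k] - Σ_{i≥1} f[i]·g[k-i]) / f[0]: g[0] = h[0] / f[0] = 1 / 1 = 1; g[1] = (h[1] - 2×1) / f[0] = (1 - 2×1) / 1 = -1. So g = [1, -1]. Forward-check [1, 2, 2] * [1, -1]: h[0] = 1×1 = 1; h[1] = 1×-1 + 2×1 = 1; h[2] = 2×-1 + 2×1 = 0; h[3] = 2×-1 = -2 → [1, 1, 0, -2] ✓

[1, -1]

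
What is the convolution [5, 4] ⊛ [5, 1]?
y[0] = 5×5 = 25; y[1] = 5×1 + 4×5 = 25; y[2] = 4×1 = 4

[25, 25, 4]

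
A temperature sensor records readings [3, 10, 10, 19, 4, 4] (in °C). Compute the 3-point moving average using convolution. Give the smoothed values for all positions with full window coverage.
3-point moving average kernel = [1, 1, 1]. Apply in 'valid' mode (full window coverage): avg[0] = (3 + 10 + 10) / 3 = 7.67; avg[1] = (10 + 10 + 19) / 3 = 13.0; avg[2] = (10 + 19 + 4) / 3 = 11.0; avg[3] = (19 + 4 + 4) / 3 = 9.0. Smoothed values: [7.67, 13.0, 11.0, 9.0]

[7.67, 13.0, 11.0, 9.0]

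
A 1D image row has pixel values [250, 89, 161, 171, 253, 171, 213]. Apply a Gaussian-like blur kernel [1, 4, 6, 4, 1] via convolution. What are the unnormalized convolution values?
Convolve image row [250, 89, 161, 171, 253, 171, 213] with kernel [1, 4, 6, 4, 1]: y[0] = 250×1 = 250; y[1] = 250×4 + 89×1 = 1089; y[2] = 250×6 + 89×4 + 161×1 = 2017; y[3] = 250×4 + 89×6 + 161×4 + 171×1 = 2349; y[4] = 250×1 + 89×4 + 161×6 + 171×4 + 253×1 = 2509; y[5] = 89×1 + 161×4 + 171×6 + 253×4 + 171×1 = 2942; y[6] = 161×1 + 171×4 + 253×6 + 171×4 + 213×1 = 3260; y[7] = 171×1 + 253×4 + 171×6 + 213×4 = 3061; y[8] = 253×1 + 171×4 + 213×6 = 2215; y[9] = 171×1 + 213×4 = 1023; y[10] = 213×1 = 213 → [250, 1089, 2017, 2349, 2509, 2942, 3260, 3061, 2215, 1023, 213]. Normalization factor = sum(kernel) = 16.

[250, 1089, 2017, 2349, 2509, 2942, 3260, 3061, 2215, 1023, 213]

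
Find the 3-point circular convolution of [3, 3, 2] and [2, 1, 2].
Use y[k] = Σ_j s[j]·t[(k-j) mod 3]. y[0] = 3×2 + 3×2 + 2×1 = 14; y[1] = 3×1 + 3×2 + 2×2 = 13; y[2] = 3×2 + 3×1 + 2×2 = 13. Result: [14, 13, 13]

[14, 13, 13]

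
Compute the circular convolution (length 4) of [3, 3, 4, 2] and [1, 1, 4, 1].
Use y[k] = Σ_j a[j]·b[(k-j) mod 4]. y[0] = 3×1 + 3×1 + 4×4 + 2×1 = 24; y[1] = 3×1 + 3×1 + 4×1 + 2×4 = 18; y[2] = 3×4 + 3×1 + 4×1 + 2×1 = 21; y[3] = 3×1 + 3×4 + 4×1 + 2×1 = 21. Result: [24, 18, 21, 21]

[24, 18, 21, 21]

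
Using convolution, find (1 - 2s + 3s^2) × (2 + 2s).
Ascending coefficients: a = [1, -2, 3], b = [2, 2]. c[0] = 1×2 = 2; c[1] = 1×2 + -2×2 = -2; c[2] = -2×2 + 3×2 = 2; c[3] = 3×2 = 6. Result coefficients: [2, -2, 2, 6] → 2 - 2s + 2s^2 + 6s^3

2 - 2s + 2s^2 + 6s^3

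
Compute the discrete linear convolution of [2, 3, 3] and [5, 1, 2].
y[0] = 2×5 = 10; y[1] = 2×1 + 3×5 = 17; y[2] = 2×2 + 3×1 + 3×5 = 22; y[3] = 3×2 + 3×1 = 9; y[4] = 3×2 = 6

[10, 17, 22, 9, 6]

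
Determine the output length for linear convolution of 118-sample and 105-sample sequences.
Linear/full convolution length: m + n - 1 = 118 + 105 - 1 = 222

222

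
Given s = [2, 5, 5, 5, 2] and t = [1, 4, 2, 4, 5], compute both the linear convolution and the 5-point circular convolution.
Linear: y_lin[0] = 2×1 = 2; y_lin[1] = 2×4 + 5×1 = 13; y_lin[2] = 2×2 + 5×4 + 5×1 = 29; y_lin[3] = 2×4 + 5×2 + 5×4 + 5×1 = 43; y_lin[4] = 2×5 + 5×4 + 5×2 + 5×4 + 2×1 = 62; y_lin[5] = 5×5 + 5×4 + 5×2 + 2×4 = 63; y_lin[6] = 5×5 + 5×4 + 2×2 = 49; y_lin[7] = 5×5 + 2×4 = 33; y_lin[8] = 2×5 = 10 → [2, 13, 29, 43, 62, 63, 49, 33, 10]. Circular (length 5): y[0] = 2×1 + 5×5 + 5×4 + 5×2 + 2×4 = 65; y[1] = 2×4 + 5×1 + 5×5 + 5×4 + 2×2 = 62; y[2] = 2×2 + 5×4 + 5×1 + 5×5 + 2×4 = 62; y[3] = 2×4 + 5×2 + 5×4 + 5×1 + 2×5 = 53; y[4] = 2×5 + 5×4 + 5×2 + 5×4 + 2×1 = 62 → [65, 62, 62, 53, 62]

Linear: [2, 13, 29, 43, 62, 63, 49, 33, 10], Circular: [65, 62, 62, 53, 62]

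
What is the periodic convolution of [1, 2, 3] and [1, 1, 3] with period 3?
Use y[k] = Σ_j f[j]·g[(k-j) mod 3]. y[0] = 1×1 + 2×3 + 3×1 = 10; y[1] = 1×1 + 2×1 + 3×3 = 12; y[2] = 1×3 + 2×1 + 3×1 = 8. Result: [10, 12, 8]

[10, 12, 8]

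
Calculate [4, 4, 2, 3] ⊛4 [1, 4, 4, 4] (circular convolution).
Use y[k] = Σ_j u[j]·v[(k-j) mod 4]. y[0] = 4×1 + 4×4 + 2×4 + 3×4 = 40; y[1] = 4×4 + 4×1 + 2×4 + 3×4 = 40; y[2] = 4×4 + 4×4 + 2×1 + 3×4 = 46; y[3] = 4×4 + 4×4 + 2×4 + 3×1 = 43. Result: [40, 40, 46, 43]

[40, 40, 46, 43]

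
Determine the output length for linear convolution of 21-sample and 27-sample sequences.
Linear/full convolution length: m + n - 1 = 21 + 27 - 1 = 47

47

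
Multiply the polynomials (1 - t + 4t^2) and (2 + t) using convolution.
Ascending coefficients: a = [1, -1, 4], b = [2, 1]. c[0] = 1×2 = 2; c[1] = 1×1 + -1×2 = -1; c[2] = -1×1 + 4×2 = 7; c[3] = 4×1 = 4. Result coefficients: [2, -1, 7, 4] → 2 - t + 7t^2 + 4t^3

2 - t + 7t^2 + 4t^3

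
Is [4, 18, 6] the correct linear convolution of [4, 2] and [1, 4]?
Recompute linear convolution of [4, 2] and [1, 4]: y[0] = 4×1 = 4; y[1] = 4×4 + 2×1 = 18; y[2] = 2×4 = 8 → [4, 18, 8]. Compare to given [4, 18, 6]: they differ at index 2: given 6, correct 8, so answer: No

No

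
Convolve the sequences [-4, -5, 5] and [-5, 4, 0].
y[0] = -4×-5 = 20; y[1] = -4×4 + -5×-5 = 9; y[2] = -4×0 + -5×4 + 5×-5 = -45; y[3] = -5×0 + 5×4 = 20; y[4] = 5×0 = 0

[20, 9, -45, 20, 0]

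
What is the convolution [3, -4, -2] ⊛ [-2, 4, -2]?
y[0] = 3×-2 = -6; y[1] = 3×4 + -4×-2 = 20; y[2] = 3×-2 + -4×4 + -2×-2 = -18; y[3] = -4×-2 + -2×4 = 0; y[4] = -2×-2 = 4

[-6, 20, -18, 0, 4]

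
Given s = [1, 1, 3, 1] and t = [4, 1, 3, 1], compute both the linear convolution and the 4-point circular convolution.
Linear: y_lin[0] = 1×4 = 4; y_lin[1] = 1×1 + 1×4 = 5; y_lin[2] = 1×3 + 1×1 + 3×4 = 16; y_lin[3] = 1×1 + 1×3 + 3×1 + 1×4 = 11; y_lin[4] = 1×1 + 3×3 + 1×1 = 11; y_lin[5] = 3×1 + 1×3 = 6; y_lin[6] = 1×1 = 1 → [4, 5, 16, 11, 11, 6, 1]. Circular (length 4): y[0] = 1×4 + 1×1 + 3×3 + 1×1 = 15; y[1] = 1×1 + 1×4 + 3×1 + 1×3 = 11; y[2] = 1×3 + 1×1 + 3×4 + 1×1 = 17; y[3] = 1×1 + 1×3 + 3×1 + 1×4 = 11 → [15, 11, 17, 11]

Linear: [4, 5, 16, 11, 11, 6, 1], Circular: [15, 11, 17, 11]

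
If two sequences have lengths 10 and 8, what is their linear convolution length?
Linear/full convolution length: m + n - 1 = 10 + 8 - 1 = 17

17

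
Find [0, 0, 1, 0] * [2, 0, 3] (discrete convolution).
y[0] = 0×2 = 0; y[1] = 0×0 + 0×2 = 0; y[2] = 0×3 + 0×0 + 1×2 = 2; y[3] = 0×3 + 1×0 + 0×2 = 0; y[4] = 1×3 + 0×0 = 3; y[5] = 0×3 = 0

[0, 0, 2, 0, 3, 0]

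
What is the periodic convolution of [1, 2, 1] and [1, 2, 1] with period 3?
Use y[k] = Σ_j f[j]·g[(k-j) mod 3]. y[0] = 1×1 + 2×1 + 1×2 = 5; y[1] = 1×2 + 2×1 + 1×1 = 5; y[2] = 1×1 + 2×2 + 1×1 = 6. Result: [5, 5, 6]

[5, 5, 6]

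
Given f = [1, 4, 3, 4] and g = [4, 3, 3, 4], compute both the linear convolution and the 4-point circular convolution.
Linear: y_lin[0] = 1×4 = 4; y_lin[1] = 1×3 + 4×4 = 19; y_lin[2] = 1×3 + 4×3 + 3×4 = 27; y_lin[3] = 1×4 + 4×3 + 3×3 + 4×4 = 41; y_lin[4] = 4×4 + 3×3 + 4×3 = 37; y_lin[5] = 3×4 + 4×3 = 24; y_lin[6] = 4×4 = 16 → [4, 19, 27, 41, 37, 24, 16]. Circular (length 4): y[0] = 1×4 + 4×4 + 3×3 + 4×3 = 41; y[1] = 1×3 + 4×4 + 3×4 + 4×3 = 43; y[2] = 1×3 + 4×3 + 3×4 + 4×4 = 43; y[3] = 1×4 + 4×3 + 3×3 + 4×4 = 41 → [41, 43, 43, 41]

Linear: [4, 19, 27, 41, 37, 24, 16], Circular: [41, 43, 43, 41]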